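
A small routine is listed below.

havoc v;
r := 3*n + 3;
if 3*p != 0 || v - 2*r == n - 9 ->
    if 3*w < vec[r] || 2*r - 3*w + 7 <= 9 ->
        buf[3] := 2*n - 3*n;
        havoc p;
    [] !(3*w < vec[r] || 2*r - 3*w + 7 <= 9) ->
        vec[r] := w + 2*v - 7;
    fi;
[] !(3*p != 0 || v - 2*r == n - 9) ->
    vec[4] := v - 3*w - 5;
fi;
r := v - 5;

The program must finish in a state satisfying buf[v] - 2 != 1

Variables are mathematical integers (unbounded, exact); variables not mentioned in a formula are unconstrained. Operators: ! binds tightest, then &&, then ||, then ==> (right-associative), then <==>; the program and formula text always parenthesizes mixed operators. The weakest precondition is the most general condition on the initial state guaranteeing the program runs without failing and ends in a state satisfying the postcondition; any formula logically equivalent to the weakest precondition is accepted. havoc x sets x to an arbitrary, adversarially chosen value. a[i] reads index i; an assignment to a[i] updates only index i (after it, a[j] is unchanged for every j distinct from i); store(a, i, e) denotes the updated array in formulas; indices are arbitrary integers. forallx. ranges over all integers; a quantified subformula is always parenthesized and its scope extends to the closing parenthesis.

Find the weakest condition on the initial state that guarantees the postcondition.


Working backward. After the program, the postcondition buf[v] - 2 != 1 must hold; in canonical form it is buf[v] != 3.
Before r := v - 5: buf[v] != 3
Then branch requires ((3*w < vec[r] || 2*r <= 3*w + 2) ==> store(buf, 3, -n)[v] != 3) && ((!(3*w < vec[r] || 2*r <= 3*w + 2)) ==> buf[v] != 3); else branch requires buf[v] != 3.
Before the if: ((3*p != 0 || v == n + 2*r - 9) ==> (((3*w < vec[r] || 2*r <= 3*w + 2) ==> store(buf, 3, -n)[v] != 3) && ((!(3*w < vec[r] || 2*r <= 3*w + 2)) ==> buf[v] != 3))) && ((!(3*p != 0 || v == n + 2*r - 9)) ==> buf[v] != 3)
Before r := 3*n + 3: ((3*p != 0 || v == 7*n - 3) ==> (((3*w < vec[3*n + 3] || 6*n <= 3*w - 4) ==> store(buf, 3, -n)[v] != 3) && ((!(3*w < vec[3*n + 3] || 6*n <= 3*w - 4)) ==> buf[v] != 3))) && ((!(3*p != 0 || v == 7*n - 3)) ==> buf[v] != 3)
Before havoc v: forall v_1. (((3*p != 0 || v_1 == 7*n - 3) ==> (((3*w < vec[3*n + 3] || 6*n <= 3*w - 4) ==> store(buf, 3, -n)[v_1] != 3) && ((!(3*w < vec[3*n + 3] || 6*n <= 3*w - 4)) ==> buf[v_1] != 3))) && ((!(3*p != 0 || v_1 == 7*n - 3)) ==> buf[v_1] != 3))
Answer: WP = forall v_1. (((3*p != 0 || v_1 == 7*n - 3) ==> (((3*w < vec[3*n + 3] || 6*n <= 3*w - 4) ==> store(buf, 3, -n)[v_1] != 3) && ((!(3*w < vec[3*n + 3] || 6*n <= 3*w - 4)) ==> buf[v_1] != 3))) && ((!(3*p != 0 || v_1 == 7*n - 3)) ==> buf[v_1] != 3))


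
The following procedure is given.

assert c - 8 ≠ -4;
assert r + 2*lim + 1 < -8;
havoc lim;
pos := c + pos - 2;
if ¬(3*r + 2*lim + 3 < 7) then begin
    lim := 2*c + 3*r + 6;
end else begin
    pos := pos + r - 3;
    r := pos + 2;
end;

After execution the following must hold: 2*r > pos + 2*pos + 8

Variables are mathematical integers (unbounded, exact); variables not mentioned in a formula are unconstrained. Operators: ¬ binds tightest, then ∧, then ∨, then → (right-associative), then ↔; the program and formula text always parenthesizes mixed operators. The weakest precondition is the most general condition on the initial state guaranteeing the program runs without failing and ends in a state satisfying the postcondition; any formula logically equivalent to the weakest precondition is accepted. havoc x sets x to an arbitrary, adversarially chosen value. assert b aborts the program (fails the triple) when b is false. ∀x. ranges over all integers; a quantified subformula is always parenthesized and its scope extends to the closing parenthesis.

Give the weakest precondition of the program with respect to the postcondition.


Working backward. After the program, the postcondition 2*r > pos + 2*pos + 8 must hold; in canonical form it is 2*r > 3*pos + 8.
Then branch requires 2*r > 3*pos + 8; else branch requires pos + r < -1.
Before the if: ((¬(2*lim + 3*r < 4)) → 2*r > 3*pos + 8) ∧ (2*lim + 3*r < 4 → pos + r < -1)
Before pos := c + pos - 2: ((¬(2*lim + 3*r < 4)) → 2*r > 3*c + 3*pos + 2) ∧ (2*lim + 3*r < 4 → c + pos + r < 1)
Before havoc lim: ∀lim_1. (((¬(2*lim_1 + 3*r < 4)) → 2*r > 3*c + 3*pos + 2) ∧ (2*lim_1 + 3*r < 4 → c + pos + r < 1))
Before assert r + 2*lim + 1 < -8: 2*lim + r < -9 ∧ (∀lim_1. (((¬(2*lim_1 + 3*r < 4)) → 2*r > 3*c + 3*pos + 2) ∧ (2*lim_1 + 3*r < 4 → c + pos + r < 1)))
Before assert c - 8 ≠ -4: c ≠ 4 ∧ 2*lim + r < -9 ∧ (∀lim_1. (((¬(2*lim_1 + 3*r < 4)) → 2*r > 3*c + 3*pos + 2) ∧ (2*lim_1 + 3*r < 4 → c + pos + r < 1)))
Answer: WP = c ≠ 4 ∧ 2*lim + r < -9 ∧ (∀lim_1. (((¬(2*lim_1 + 3*r < 4)) → 2*r > 3*c + 3*pos + 2) ∧ (2*lim_1 + 3*r < 4 → c + pos + r < 1)))


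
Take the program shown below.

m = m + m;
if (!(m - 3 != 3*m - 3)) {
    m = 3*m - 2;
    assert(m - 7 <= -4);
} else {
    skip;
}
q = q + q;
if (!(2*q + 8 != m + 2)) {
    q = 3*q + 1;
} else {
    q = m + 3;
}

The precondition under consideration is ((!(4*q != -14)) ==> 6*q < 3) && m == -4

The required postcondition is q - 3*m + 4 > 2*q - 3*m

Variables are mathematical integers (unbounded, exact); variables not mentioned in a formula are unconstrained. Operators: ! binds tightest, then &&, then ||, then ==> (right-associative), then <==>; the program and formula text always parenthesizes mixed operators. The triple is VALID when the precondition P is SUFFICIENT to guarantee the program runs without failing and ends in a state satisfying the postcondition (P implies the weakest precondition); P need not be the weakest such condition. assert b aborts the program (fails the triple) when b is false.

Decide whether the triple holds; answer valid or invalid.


Working backward. After the program, the postcondition q - 3*m + 4 > 2*q - 3*m must hold; in canonical form it is q < 4.
Then branch requires 3*q < 3; else branch requires m < 1.
Before the if: ((!(2*q != m - 6)) ==> 3*q < 3) && (2*q != m - 6 ==> m < 1)
Before q := q + q: ((!(4*q != m - 6)) ==> 6*q < 3) && (4*q != m - 6 ==> m < 1)
Then branch requires 3*m <= 5 && ((!(4*q != 3*m - 8)) ==> 6*q < 3) && (4*q != 3*m - 8 ==> 3*m < 3); else branch requires ((!(4*q != m - 6)) ==> 6*q < 3) && (4*q != m - 6 ==> m < 1).
Before the if: ((!(2*m != 0)) ==> (3*m <= 5 && ((!(4*q != 3*m - 8)) ==> 6*q < 3) && (4*q != 3*m - 8 ==> 3*m < 3))) && (2*m != 0 ==> (((!(4*q != m - 6)) ==> 6*q < 3) && (4*q != m - 6 ==> m < 1)))
Before m := m + m: ((!(4*m != 0)) ==> (6*m <= 5 && ((!(4*q != 6*m - 8)) ==> 6*q < 3) && (4*q != 6*m - 8 ==> 6*m < 3))) && (4*m != 0 ==> (((!(4*q != 2*m - 6)) ==> 6*q < 3) && (4*q != 2*m - 6 ==> 2*m < 1)))
The weakest precondition is ((!(4*m != 0)) ==> (6*m <= 5 && ((!(4*q != 6*m - 8)) ==> 6*q < 3) && (4*q != 6*m - 8 ==> 6*m < 3))) && (4*m != 0 ==> (((!(4*q != 2*m - 6)) ==> 6*q < 3) && (4*q != 2*m - 6 ==> 2*m < 1))).
Check whether ((!(4*q != -14)) ==> 6*q < 3) && m == -4 implies it.
Every state satisfying the precondition satisfies the weakest precondition: the implication holds.
Answer: valid


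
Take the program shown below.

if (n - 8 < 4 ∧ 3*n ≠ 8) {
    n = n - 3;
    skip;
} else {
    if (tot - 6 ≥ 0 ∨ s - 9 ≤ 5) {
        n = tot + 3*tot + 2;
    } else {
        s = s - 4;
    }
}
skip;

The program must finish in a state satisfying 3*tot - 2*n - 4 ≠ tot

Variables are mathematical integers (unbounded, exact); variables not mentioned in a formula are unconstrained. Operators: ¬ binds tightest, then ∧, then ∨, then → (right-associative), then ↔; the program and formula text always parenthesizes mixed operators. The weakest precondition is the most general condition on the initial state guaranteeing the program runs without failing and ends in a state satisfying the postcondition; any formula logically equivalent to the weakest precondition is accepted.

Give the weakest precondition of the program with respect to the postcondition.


Working backward. After the program, the postcondition 3*tot - 2*n - 4 ≠ tot must hold; in canonical form it is 2*tot ≠ 2*n + 4.
Before skip: 2*tot ≠ 2*n + 4
Then branch requires 2*tot ≠ 2*n - 2; else branch requires ((tot ≥ 6 ∨ s ≤ 14) → 6*tot ≠ -8) ∧ ((¬(tot ≥ 6 ∨ s ≤ 14)) → 2*tot ≠ 2*n + 4).
Before the if: ((n < 12 ∧ 3*n ≠ 8) → 2*tot ≠ 2*n - 2) ∧ ((¬(n < 12 ∧ 3*n ≠ 8)) → (((tot ≥ 6 ∨ s ≤ 14) → 6*tot ≠ -8) ∧ ((¬(tot ≥ 6 ∨ s ≤ 14)) → 2*tot ≠ 2*n + 4)))
Answer: WP = ((n < 12 ∧ 3*n ≠ 8) → 2*tot ≠ 2*n - 2) ∧ ((¬(n < 12 ∧ 3*n ≠ 8)) → (((tot ≥ 6 ∨ s ≤ 14) → 6*tot ≠ -8) ∧ ((¬(tot ≥ 6 ∨ s ≤ 14)) → 2*tot ≠ 2*n + 4)))


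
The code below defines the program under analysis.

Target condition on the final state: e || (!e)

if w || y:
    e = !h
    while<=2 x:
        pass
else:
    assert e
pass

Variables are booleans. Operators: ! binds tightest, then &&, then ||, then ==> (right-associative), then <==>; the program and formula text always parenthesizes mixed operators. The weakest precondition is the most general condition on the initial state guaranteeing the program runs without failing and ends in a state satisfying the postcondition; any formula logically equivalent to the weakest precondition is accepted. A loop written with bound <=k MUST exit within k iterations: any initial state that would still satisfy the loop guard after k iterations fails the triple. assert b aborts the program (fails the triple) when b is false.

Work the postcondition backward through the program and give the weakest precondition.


Working backward. After the program, the postcondition e || (!e) must hold; in canonical form it is true.
Before skip: true
Then branch requires x ==> (x ==> (!x)); else branch requires e.
Before the if: ((w || y) ==> (x ==> (x ==> (!x)))) && ((!(w || y)) ==> e)
Answer: WP = ((w || y) ==> (x ==> (x ==> (!x)))) && ((!(w || y)) ==> e)


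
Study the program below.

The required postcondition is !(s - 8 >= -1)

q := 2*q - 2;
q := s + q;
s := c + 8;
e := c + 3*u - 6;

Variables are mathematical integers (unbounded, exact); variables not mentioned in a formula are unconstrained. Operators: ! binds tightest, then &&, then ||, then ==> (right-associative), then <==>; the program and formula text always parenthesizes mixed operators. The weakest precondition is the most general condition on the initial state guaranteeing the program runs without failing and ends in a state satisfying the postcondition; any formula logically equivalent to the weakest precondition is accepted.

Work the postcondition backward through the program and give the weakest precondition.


Working backward. After the program, the postcondition !(s - 8 >= -1) must hold; in canonical form it is !(s >= 7).
Before e := c + 3*u - 6: !(s >= 7)
Before s := c + 8: !(c >= -1)
Before q := s + q: !(c >= -1)
Before q := 2*q - 2: !(c >= -1)
Answer: WP = !(c >= -1)


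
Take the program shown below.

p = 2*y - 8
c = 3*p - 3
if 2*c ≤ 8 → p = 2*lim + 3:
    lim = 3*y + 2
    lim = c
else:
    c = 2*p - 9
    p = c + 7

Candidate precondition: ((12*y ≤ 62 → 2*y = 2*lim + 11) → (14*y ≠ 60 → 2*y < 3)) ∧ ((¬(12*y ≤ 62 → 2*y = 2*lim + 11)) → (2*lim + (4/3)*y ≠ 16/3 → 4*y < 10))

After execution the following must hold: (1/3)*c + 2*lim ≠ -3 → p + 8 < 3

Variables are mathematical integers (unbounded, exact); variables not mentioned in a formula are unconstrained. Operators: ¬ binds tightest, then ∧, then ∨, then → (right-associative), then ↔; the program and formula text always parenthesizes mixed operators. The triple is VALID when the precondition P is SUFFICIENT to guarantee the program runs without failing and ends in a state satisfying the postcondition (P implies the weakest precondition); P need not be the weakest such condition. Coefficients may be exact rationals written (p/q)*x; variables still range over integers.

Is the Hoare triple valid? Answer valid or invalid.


Working backward. After the program, the postcondition (1/3)*c + 2*lim ≠ -3 → p + 8 < 3 must hold; in canonical form it is (1/3)*c + 2*lim ≠ -3 → p < -5.
Then branch requires (7/3)*c ≠ -3 → p < -5; else branch requires 2*lim + (2/3)*p ≠ 0 → 2*p < -3.
Before the if: ((2*c ≤ 8 → p = 2*lim + 3) → ((7/3)*c ≠ -3 → p < -5)) ∧ ((¬(2*c ≤ 8 → p = 2*lim + 3)) → (2*lim + (2/3)*p ≠ 0 → 2*p < -3))
Before c := 3*p - 3: ((6*p ≤ 14 → p = 2*lim + 3) → (7*p ≠ 4 → p < -5)) ∧ ((¬(6*p ≤ 14 → p = 2*lim + 3)) → (2*lim + (2/3)*p ≠ 0 → 2*p < -3))
Before p := 2*y - 8: ((12*y ≤ 62 → 2*y = 2*lim + 11) → (14*y ≠ 60 → 2*y < 3)) ∧ ((¬(12*y ≤ 62 → 2*y = 2*lim + 11)) → (2*lim + (4/3)*y ≠ 16/3 → 4*y < 13))
The weakest precondition is ((12*y ≤ 62 → 2*y = 2*lim + 11) → (14*y ≠ 60 → 2*y < 3)) ∧ ((¬(12*y ≤ 62 → 2*y = 2*lim + 11)) → (2*lim + (4/3)*y ≠ 16/3 → 4*y < 13)).
Check whether ((12*y ≤ 62 → 2*y = 2*lim + 11) → (14*y ≠ 60 → 2*y < 3)) ∧ ((¬(12*y ≤ 62 → 2*y = 2*lim + 11)) → (2*lim + (4/3)*y ≠ 16/3 → 4*y < 10)) implies it.
Every state satisfying the precondition satisfies the weakest precondition: the implication holds.
Answer: valid


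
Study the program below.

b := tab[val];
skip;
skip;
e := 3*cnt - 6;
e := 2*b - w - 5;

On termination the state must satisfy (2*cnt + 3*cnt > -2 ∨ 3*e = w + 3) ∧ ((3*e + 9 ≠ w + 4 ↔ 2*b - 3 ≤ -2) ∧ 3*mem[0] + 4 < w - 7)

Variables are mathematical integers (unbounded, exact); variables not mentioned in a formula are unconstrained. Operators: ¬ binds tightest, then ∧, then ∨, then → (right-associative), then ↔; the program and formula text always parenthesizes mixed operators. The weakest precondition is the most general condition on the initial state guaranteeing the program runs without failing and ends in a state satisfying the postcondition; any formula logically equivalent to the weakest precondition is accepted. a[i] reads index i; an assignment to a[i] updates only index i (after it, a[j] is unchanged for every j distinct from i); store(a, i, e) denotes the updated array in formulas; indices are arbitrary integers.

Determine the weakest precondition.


Working backward. After the program, the postcondition (2*cnt + 3*cnt > -2 ∨ 3*e = w + 3) ∧ ((3*e + 9 ≠ w + 4 ↔ 2*b - 3 ≤ -2) ∧ 3*mem[0] + 4 < w - 7) must hold; in canonical form it is (5*cnt > -2 ∨ 3*e = w + 3) ∧ (3*e ≠ w - 5 ↔ 2*b ≤ 1) ∧ 3*mem[0] < w - 11.
Before e := 2*b - w - 5: (5*cnt > -2 ∨ 6*b = 4*w + 18) ∧ (6*b ≠ 4*w + 10 ↔ 2*b ≤ 1) ∧ 3*mem[0] < w - 11
Before e := 3*cnt - 6: (5*cnt > -2 ∨ 6*b = 4*w + 18) ∧ (6*b ≠ 4*w + 10 ↔ 2*b ≤ 1) ∧ 3*mem[0] < w - 11
Before skip: (5*cnt > -2 ∨ 6*b = 4*w + 18) ∧ (6*b ≠ 4*w + 10 ↔ 2*b ≤ 1) ∧ 3*mem[0] < w - 11
Before skip: (5*cnt > -2 ∨ 6*b = 4*w + 18) ∧ (6*b ≠ 4*w + 10 ↔ 2*b ≤ 1) ∧ 3*mem[0] < w - 11
Before b := tab[val]: (5*cnt > -2 ∨ 6*tab[val] = 4*w + 18) ∧ (6*tab[val] ≠ 4*w + 10 ↔ 2*tab[val] ≤ 1) ∧ 3*mem[0] < w - 11
Answer: WP = (5*cnt > -2 ∨ 6*tab[val] = 4*w + 18) ∧ (6*tab[val] ≠ 4*w + 10 ↔ 2*tab[val] ≤ 1) ∧ 3*mem[0] < w - 11


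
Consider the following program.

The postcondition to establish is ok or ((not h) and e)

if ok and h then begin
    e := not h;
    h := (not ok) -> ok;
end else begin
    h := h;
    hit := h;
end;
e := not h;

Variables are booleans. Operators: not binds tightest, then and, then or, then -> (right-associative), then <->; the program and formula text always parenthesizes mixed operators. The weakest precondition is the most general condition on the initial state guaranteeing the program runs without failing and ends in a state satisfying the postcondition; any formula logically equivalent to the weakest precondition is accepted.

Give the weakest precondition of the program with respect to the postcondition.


Working backward. After the program, ok or ((not h) and e) must hold.
Before e := not h: ok or (not h)
Then branch requires ok or (not ((not ok) -> ok)); else branch requires ok or (not h).
Before the if: ((ok and h) -> (ok or (not ((not ok) -> ok)))) and ((not (ok and h)) -> (ok or (not h)))
Answer: WP = ((ok and h) -> (ok or (not ((not ok) -> ok)))) and ((not (ok and h)) -> (ok or (not h)))


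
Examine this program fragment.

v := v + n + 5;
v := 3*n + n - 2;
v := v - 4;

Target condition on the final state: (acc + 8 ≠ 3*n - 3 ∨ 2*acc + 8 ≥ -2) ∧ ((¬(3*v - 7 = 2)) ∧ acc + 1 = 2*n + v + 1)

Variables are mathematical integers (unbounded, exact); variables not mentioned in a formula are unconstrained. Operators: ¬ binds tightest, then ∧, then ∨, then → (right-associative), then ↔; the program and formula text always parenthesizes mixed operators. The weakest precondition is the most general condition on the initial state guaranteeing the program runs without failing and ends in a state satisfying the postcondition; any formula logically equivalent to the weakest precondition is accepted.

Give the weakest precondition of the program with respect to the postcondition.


Working backward. After the program, the postcondition (acc + 8 ≠ 3*n - 3 ∨ 2*acc + 8 ≥ -2) ∧ ((¬(3*v - 7 = 2)) ∧ acc + 1 = 2*n + v + 1) must hold; in canonical form it is (acc ≠ 3*n - 11 ∨ 2*acc ≥ -10) ∧ (¬(3*v = 9)) ∧ acc = 2*n + v.
Before v := v - 4: (acc ≠ 3*n - 11 ∨ 2*acc ≥ -10) ∧ (¬(3*v = 21)) ∧ acc = 2*n + v - 4
Before v := 3*n + n - 2: (acc ≠ 3*n - 11 ∨ 2*acc ≥ -10) ∧ (¬(12*n = 27)) ∧ acc = 6*n - 6
Before v := v + n + 5: (acc ≠ 3*n - 11 ∨ 2*acc ≥ -10) ∧ (¬(12*n = 27)) ∧ acc = 6*n - 6
Answer: WP = (acc ≠ 3*n - 11 ∨ 2*acc ≥ -10) ∧ (¬(12*n = 27)) ∧ acc = 6*n - 6


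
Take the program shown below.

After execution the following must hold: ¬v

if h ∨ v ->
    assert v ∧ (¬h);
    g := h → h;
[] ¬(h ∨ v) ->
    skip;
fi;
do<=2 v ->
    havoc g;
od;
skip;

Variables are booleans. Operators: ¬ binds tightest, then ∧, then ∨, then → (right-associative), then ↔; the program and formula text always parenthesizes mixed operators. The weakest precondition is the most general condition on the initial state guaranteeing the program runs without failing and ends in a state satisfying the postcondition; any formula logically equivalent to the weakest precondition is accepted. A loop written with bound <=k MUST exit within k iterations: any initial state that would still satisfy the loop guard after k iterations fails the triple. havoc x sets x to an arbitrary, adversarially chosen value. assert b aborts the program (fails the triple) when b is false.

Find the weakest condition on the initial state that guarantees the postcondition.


Working backward. After the program, ¬v must hold.
Before skip: ¬v
Before the loop (bound <=2), unroll the exhaustion recursion (WP_0 = exit-now case; WP_j = one more guarded iteration, up to j = 2):
  WP_0: ¬v
  WP_1: v → (¬v)
  WP_2: v → (v → (¬v))
So before the loop: v → (v → (¬v))
Then branch requires v ∧ (¬h) ∧ (v → (v → (¬v))); else branch requires v → (v → (¬v)).
Before the if: ((h ∨ v) → (v ∧ (¬h) ∧ (v → (v → (¬v))))) ∧ ((¬(h ∨ v)) → (v → (v → (¬v))))
Answer: WP = ((h ∨ v) → (v ∧ (¬h) ∧ (v → (v → (¬v))))) ∧ ((¬(h ∨ v)) → (v → (v → (¬v))))


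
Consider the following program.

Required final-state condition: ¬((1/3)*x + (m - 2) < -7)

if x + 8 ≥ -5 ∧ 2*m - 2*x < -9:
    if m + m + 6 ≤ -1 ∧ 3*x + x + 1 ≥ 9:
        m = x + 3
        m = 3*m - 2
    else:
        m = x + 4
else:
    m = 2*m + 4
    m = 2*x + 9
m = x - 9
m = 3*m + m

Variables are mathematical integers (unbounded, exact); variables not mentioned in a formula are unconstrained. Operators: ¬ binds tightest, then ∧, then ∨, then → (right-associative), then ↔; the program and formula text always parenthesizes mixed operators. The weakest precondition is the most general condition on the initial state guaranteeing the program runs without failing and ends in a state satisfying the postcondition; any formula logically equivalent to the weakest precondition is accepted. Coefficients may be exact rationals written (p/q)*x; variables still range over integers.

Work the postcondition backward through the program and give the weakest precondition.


Working backward. After the program, the postcondition ¬((1/3)*x + (m - 2) < -7) must hold; in canonical form it is ¬(m + (1/3)*x < -5).
Before m := 3*m + m: ¬(4*m + (1/3)*x < -5)
Before m := x - 9: ¬((13/3)*x < 31)
Then branch requires ((2*m ≤ -7 ∧ 4*x ≥ 8) → (¬((13/3)*x < 31))) ∧ ((¬(2*m ≤ -7 ∧ 4*x ≥ 8)) → (¬((13/3)*x < 31))); else branch requires ¬((13/3)*x < 31).
Before the if: ((x ≥ -13 ∧ 2*m < 2*x - 9) → (((2*m ≤ -7 ∧ 4*x ≥ 8) → (¬((13/3)*x < 31))) ∧ ((¬(2*m ≤ -7 ∧ 4*x ≥ 8)) → (¬((13/3)*x < 31))))) ∧ ((¬(x ≥ -13 ∧ 2*m < 2*x - 9)) → (¬((13/3)*x < 31)))
Answer: WP = ((x ≥ -13 ∧ 2*m < 2*x - 9) → (((2*m ≤ -7 ∧ 4*x ≥ 8) → (¬((13/3)*x < 31))) ∧ ((¬(2*m ≤ -7 ∧ 4*x ≥ 8)) → (¬((13/3)*x < 31))))) ∧ ((¬(x ≥ -13 ∧ 2*m < 2*x - 9)) → (¬((13/3)*x < 31)))


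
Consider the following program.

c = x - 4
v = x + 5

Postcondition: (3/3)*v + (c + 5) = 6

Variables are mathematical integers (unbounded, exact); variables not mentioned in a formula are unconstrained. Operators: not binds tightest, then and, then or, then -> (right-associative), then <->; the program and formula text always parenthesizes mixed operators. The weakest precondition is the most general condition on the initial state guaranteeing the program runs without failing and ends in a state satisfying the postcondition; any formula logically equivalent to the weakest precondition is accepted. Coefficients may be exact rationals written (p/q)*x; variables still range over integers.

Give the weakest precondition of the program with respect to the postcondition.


Working backward. After the program, the postcondition (3/3)*v + (c + 5) = 6 must hold; in canonical form it is c + v = 1.
Before v := x + 5: c + x = -4
Before c := x - 4: 2*x = 0
Answer: WP = 2*x = 0


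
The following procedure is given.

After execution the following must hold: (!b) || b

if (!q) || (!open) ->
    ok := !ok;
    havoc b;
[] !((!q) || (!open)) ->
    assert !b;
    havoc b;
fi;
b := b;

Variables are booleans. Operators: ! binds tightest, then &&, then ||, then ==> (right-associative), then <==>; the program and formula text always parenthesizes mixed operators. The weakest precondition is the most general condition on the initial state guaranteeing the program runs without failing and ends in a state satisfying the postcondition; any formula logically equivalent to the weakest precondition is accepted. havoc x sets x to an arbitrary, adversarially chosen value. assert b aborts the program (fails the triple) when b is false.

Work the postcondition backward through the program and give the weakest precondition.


Working backward. After the program, the postcondition (!b) || b must hold; in canonical form it is true.
Before b := b: true
Then branch requires true; else branch requires !b.
Before the if: (!((!q) || (!open))) ==> (!b)
Answer: WP = (!((!q) || (!open))) ==> (!b)


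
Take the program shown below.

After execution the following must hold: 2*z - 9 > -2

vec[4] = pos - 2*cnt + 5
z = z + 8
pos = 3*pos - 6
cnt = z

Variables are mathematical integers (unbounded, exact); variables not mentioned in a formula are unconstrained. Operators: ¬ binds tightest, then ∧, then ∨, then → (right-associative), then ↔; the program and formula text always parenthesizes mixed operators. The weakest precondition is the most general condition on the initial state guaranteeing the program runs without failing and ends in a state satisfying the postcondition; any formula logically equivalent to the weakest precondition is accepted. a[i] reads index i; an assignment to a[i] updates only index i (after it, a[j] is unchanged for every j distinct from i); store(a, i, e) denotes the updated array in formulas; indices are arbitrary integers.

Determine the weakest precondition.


Working backward. After the program, the postcondition 2*z - 9 > -2 must hold; in canonical form it is 2*z > 7.
Before cnt := z: 2*z > 7
Before pos := 3*pos - 6: 2*z > 7
Before z := z + 8: 2*z > -9
Before vec[4] := pos - 2*cnt + 5: 2*z > -9
Answer: WP = 2*z > -9


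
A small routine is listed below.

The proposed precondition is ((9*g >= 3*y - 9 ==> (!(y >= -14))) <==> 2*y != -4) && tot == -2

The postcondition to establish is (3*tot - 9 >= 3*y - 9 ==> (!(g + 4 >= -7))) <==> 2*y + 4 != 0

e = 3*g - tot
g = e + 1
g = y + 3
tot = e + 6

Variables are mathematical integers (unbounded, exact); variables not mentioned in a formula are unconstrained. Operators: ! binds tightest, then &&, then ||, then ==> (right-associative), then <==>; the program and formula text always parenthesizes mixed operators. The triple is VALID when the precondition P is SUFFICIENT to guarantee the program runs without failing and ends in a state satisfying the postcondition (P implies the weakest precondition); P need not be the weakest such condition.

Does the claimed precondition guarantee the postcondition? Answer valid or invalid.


Working backward. After the program, the postcondition (3*tot - 9 >= 3*y - 9 ==> (!(g + 4 >= -7))) <==> 2*y + 4 != 0 must hold; in canonical form it is (3*tot >= 3*y ==> (!(g >= -11))) <==> 2*y != -4.
Before tot := e + 6: (3*e >= 3*y - 18 ==> (!(g >= -11))) <==> 2*y != -4
Before g := y + 3: (3*e >= 3*y - 18 ==> (!(y >= -14))) <==> 2*y != -4
Before g := e + 1: (3*e >= 3*y - 18 ==> (!(y >= -14))) <==> 2*y != -4
Before e := 3*g - tot: (9*g >= 3*tot + 3*y - 18 ==> (!(y >= -14))) <==> 2*y != -4
The weakest precondition is (9*g >= 3*tot + 3*y - 18 ==> (!(y >= -14))) <==> 2*y != -4.
Check whether ((9*g >= 3*y - 9 ==> (!(y >= -14))) <==> 2*y != -4) && tot == -2 implies it.
Countermodel: at the initial state g = -3, tot = -2, y = -5, the precondition holds but the weakest precondition fails.
Answer: invalid


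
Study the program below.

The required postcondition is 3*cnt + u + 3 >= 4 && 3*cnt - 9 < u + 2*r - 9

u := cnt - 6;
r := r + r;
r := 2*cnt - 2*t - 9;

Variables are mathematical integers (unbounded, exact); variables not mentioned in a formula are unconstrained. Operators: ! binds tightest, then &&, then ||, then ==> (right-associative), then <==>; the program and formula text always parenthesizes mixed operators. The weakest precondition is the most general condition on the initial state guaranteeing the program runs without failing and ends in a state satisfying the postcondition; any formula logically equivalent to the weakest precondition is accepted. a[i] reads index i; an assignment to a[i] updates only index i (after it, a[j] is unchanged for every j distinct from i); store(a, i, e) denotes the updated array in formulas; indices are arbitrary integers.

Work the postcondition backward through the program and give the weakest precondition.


Working backward. After the program, the postcondition 3*cnt + u + 3 >= 4 && 3*cnt - 9 < u + 2*r - 9 must hold; in canonical form it is 3*cnt + u >= 1 && 3*cnt < 2*r + u.
Before r := 2*cnt - 2*t - 9: 3*cnt + u >= 1 && 4*t < cnt + u - 18
Before r := r + r: 3*cnt + u >= 1 && 4*t < cnt + u - 18
Before u := cnt - 6: 4*cnt >= 7 && 4*t < 2*cnt - 24
Answer: WP = 4*cnt >= 7 && 4*t < 2*cnt - 24


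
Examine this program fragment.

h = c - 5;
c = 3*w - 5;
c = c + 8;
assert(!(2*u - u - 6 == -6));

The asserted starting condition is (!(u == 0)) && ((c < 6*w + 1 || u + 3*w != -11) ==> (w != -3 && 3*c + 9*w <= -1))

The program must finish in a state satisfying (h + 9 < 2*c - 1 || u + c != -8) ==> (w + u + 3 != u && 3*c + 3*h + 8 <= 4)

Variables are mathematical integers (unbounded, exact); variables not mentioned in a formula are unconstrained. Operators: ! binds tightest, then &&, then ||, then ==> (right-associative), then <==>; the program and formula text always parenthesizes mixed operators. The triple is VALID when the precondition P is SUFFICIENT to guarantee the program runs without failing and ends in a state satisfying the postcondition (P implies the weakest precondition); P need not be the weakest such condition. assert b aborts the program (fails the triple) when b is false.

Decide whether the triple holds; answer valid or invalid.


Working backward. After the program, the postcondition (h + 9 < 2*c - 1 || u + c != -8) ==> (w + u + 3 != u && 3*c + 3*h + 8 <= 4) must hold; in canonical form it is (h < 2*c - 10 || c + u != -8) ==> (w != -3 && 3*c + 3*h <= -4).
Before assert !(2*u - u - 6 == -6): (!(u == 0)) && ((h < 2*c - 10 || c + u != -8) ==> (w != -3 && 3*c + 3*h <= -4))
Before c := c + 8: (!(u == 0)) && ((h < 2*c + 6 || c + u != -16) ==> (w != -3 && 3*c + 3*h <= -28))
Before c := 3*w - 5: (!(u == 0)) && ((h < 6*w - 4 || u + 3*w != -11) ==> (w != -3 && 3*h + 9*w <= -13))
Before h := c - 5: (!(u == 0)) && ((c < 6*w + 1 || u + 3*w != -11) ==> (w != -3 && 3*c + 9*w <= 2))
The weakest precondition is (!(u == 0)) && ((c < 6*w + 1 || u + 3*w != -11) ==> (w != -3 && 3*c + 9*w <= 2)).
Check whether (!(u == 0)) && ((c < 6*w + 1 || u + 3*w != -11) ==> (w != -3 && 3*c + 9*w <= -1)) implies it.
Every state satisfying the precondition satisfies the weakest precondition: the implication holds.
Answer: valid


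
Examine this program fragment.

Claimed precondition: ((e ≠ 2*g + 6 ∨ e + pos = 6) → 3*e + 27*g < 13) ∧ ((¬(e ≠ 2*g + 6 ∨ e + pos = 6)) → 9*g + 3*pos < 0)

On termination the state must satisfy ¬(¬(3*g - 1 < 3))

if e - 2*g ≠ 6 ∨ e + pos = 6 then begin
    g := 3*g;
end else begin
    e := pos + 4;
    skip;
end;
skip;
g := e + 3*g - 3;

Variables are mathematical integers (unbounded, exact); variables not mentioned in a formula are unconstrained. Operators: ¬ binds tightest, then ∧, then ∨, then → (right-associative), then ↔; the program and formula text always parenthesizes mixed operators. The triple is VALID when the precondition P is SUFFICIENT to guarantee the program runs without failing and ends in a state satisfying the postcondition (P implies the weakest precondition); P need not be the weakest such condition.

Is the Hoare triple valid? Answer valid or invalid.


Working backward. After the program, the postcondition ¬(¬(3*g - 1 < 3)) must hold; in canonical form it is 3*g < 4.
Before g := e + 3*g - 3: 3*e + 9*g < 13
Before skip: 3*e + 9*g < 13
Then branch requires 3*e + 27*g < 13; else branch requires 9*g + 3*pos < 1.
Before the if: ((e ≠ 2*g + 6 ∨ e + pos = 6) → 3*e + 27*g < 13) ∧ ((¬(e ≠ 2*g + 6 ∨ e + pos = 6)) → 9*g + 3*pos < 1)
The weakest precondition is ((e ≠ 2*g + 6 ∨ e + pos = 6) → 3*e + 27*g < 13) ∧ ((¬(e ≠ 2*g + 6 ∨ e + pos = 6)) → 9*g + 3*pos < 1).
Check whether ((e ≠ 2*g + 6 ∨ e + pos = 6) → 3*e + 27*g < 13) ∧ ((¬(e ≠ 2*g + 6 ∨ e + pos = 6)) → 9*g + 3*pos < 0) implies it.
Every state satisfying the precondition satisfies the weakest precondition: the implication holds.
Answer: valid


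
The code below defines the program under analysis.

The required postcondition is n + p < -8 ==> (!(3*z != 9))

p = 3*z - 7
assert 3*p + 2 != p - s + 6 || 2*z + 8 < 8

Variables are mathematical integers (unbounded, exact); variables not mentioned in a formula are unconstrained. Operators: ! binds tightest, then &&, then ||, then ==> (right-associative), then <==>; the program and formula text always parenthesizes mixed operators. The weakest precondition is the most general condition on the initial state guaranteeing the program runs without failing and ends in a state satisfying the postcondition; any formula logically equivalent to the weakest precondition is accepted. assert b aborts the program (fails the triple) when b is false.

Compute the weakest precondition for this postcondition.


Working backward. After the program, n + p < -8 ==> (!(3*z != 9)) must hold.
Before assert 3*p + 2 != p - s + 6 || 2*z + 8 < 8: (2*p + s != 4 || 2*z < 0) && (n + p < -8 ==> (!(3*z != 9)))
Before p := 3*z - 7: (s + 6*z != 18 || 2*z < 0) && (n + 3*z < -1 ==> (!(3*z != 9)))
Answer: WP = (s + 6*z != 18 || 2*z < 0) && (n + 3*z < -1 ==> (!(3*z != 9)))


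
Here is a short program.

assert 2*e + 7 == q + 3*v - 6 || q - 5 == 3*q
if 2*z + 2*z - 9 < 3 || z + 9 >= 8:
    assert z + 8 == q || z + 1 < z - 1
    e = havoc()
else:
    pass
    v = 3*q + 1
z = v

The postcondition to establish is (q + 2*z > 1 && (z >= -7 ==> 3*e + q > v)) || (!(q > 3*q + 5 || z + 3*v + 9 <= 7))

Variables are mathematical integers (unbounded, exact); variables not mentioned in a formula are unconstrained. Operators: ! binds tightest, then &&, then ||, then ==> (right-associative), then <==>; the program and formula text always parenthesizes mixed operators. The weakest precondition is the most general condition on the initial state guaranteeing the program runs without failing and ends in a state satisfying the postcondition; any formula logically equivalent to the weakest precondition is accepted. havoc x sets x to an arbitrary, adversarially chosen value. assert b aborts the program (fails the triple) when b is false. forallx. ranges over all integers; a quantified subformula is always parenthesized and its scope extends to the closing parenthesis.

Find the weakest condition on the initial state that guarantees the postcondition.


Working backward. After the program, the postcondition (q + 2*z > 1 && (z >= -7 ==> 3*e + q > v)) || (!(q > 3*q + 5 || z + 3*v + 9 <= 7)) must hold; in canonical form it is (q + 2*z > 1 && (z >= -7 ==> 3*e + q > v)) || (!(2*q < -5 || 3*v + z <= -2)).
Before z := v: (q + 2*v > 1 && (v >= -7 ==> 3*e + q > v)) || (!(2*q < -5 || 4*v <= -2))
Then branch requires z == q - 8 && (forall e_1. ((q + 2*v > 1 && (v >= -7 ==> 3*e_1 + q > v)) || (!(2*q < -5 || 4*v <= -2)))); else branch requires (7*q > -1 && (3*q >= -8 ==> 3*e > 2*q + 1)) || (!(2*q < -5 || 12*q <= -6)).
Before the if: ((4*z < 12 || z >= -1) ==> (z == q - 8 && (forall e_1. ((q + 2*v > 1 && (v >= -7 ==> 3*e_1 + q > v)) || (!(2*q < -5 || 4*v <= -2)))))) && ((!(4*z < 12 || z >= -1)) ==> ((7*q > -1 && (3*q >= -8 ==> 3*e > 2*q + 1)) || (!(2*q < -5 || 12*q <= -6))))
Before assert 2*e + 7 == q + 3*v - 6 || q - 5 == 3*q: (2*e == q + 3*v - 13 || 2*q == -5) && ((4*z < 12 || z >= -1) ==> (z == q - 8 && (forall e_1. ((q + 2*v > 1 && (v >= -7 ==> 3*e_1 + q > v)) || (!(2*q < -5 || 4*v <= -2)))))) && ((!(4*z < 12 || z >= -1)) ==> ((7*q > -1 && (3*q >= -8 ==> 3*e > 2*q + 1)) || (!(2*q < -5 || 12*q <= -6))))
Answer: WP = (2*e == q + 3*v - 13 || 2*q == -5) && ((4*z < 12 || z >= -1) ==> (z == q - 8 && (forall e_1. ((q + 2*v > 1 && (v >= -7 ==> 3*e_1 + q > v)) || (!(2*q < -5 || 4*v <= -2)))))) && ((!(4*z < 12 || z >= -1)) ==> ((7*q > -1 && (3*q >= -8 ==> 3*e > 2*q + 1)) || (!(2*q < -5 || 12*q <= -6))))


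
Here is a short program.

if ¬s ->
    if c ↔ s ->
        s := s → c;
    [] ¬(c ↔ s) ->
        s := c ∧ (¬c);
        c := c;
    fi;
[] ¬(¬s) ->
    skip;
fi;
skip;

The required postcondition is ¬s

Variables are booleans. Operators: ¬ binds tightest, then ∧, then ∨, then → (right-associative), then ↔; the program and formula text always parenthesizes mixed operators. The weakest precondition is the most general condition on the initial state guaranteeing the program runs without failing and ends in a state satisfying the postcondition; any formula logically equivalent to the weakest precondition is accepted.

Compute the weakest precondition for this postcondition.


Working backward. After the program, ¬s must hold.
Before skip: ¬s
Then branch requires (c ↔ s) → (¬(s → c)); else branch requires ¬s.
Before the if: ((¬s) → ((c ↔ s) → (¬(s → c)))) ∧ (s → (¬s))
Answer: WP = ((¬s) → ((c ↔ s) → (¬(s → c)))) ∧ (s → (¬s))


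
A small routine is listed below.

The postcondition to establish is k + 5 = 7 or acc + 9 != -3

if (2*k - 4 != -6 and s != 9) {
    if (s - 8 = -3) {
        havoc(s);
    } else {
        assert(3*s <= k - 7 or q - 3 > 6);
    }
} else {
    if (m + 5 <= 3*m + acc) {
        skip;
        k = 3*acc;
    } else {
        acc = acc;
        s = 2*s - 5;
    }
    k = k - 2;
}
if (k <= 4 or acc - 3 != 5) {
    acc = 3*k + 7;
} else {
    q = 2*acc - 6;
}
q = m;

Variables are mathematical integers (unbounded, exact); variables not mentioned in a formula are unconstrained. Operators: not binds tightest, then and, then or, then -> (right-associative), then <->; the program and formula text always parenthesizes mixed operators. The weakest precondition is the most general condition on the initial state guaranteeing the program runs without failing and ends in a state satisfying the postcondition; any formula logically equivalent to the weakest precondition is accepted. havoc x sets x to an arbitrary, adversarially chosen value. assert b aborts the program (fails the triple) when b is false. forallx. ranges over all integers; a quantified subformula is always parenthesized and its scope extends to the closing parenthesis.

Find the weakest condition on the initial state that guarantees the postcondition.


Working backward. After the program, the postcondition k + 5 = 7 or acc + 9 != -3 must hold; in canonical form it is k = 2 or acc != -12.
Before q := m: k = 2 or acc != -12
Then branch requires k = 2 or 3*k != -19; else branch requires k = 2 or acc != -12.
Before the if: ((k <= 4 or acc != 8) -> (k = 2 or 3*k != -19)) and ((not (k <= 4 or acc != 8)) -> (k = 2 or acc != -12))
Then branch requires (s = 5 -> (((k <= 4 or acc != 8) -> (k = 2 or 3*k != -19)) and ((not (k <= 4 or acc != 8)) -> (k = 2 or acc != -12)))) and ((not (s = 5)) -> ((3*s <= k - 7 or q > 9) and ((k <= 4 or acc != 8) -> (k = 2 or 3*k != -19)) and ((not (k <= 4 or acc != 8)) -> (k = 2 or acc != -12)))); else branch requires (acc + 2*m >= 5 -> (((3*acc <= 6 or acc != 8) -> (3*acc = 4 or 9*acc != -13)) and ((not (3*acc <= 6 or acc != 8)) -> (3*acc = 4 or acc != -12)))) and ((not (acc + 2*m >= 5)) -> (((k <= 6 or acc != 8) -> (k = 4 or 3*k != -13)) and ((not (k <= 6 or acc != 8)) -> (k = 4 or acc != -12)))).
Before the if: ((2*k != -2 and s != 9) -> ((s = 5 -> (((k <= 4 or acc != 8) -> (k = 2 or 3*k != -19)) and ((not (k <= 4 or acc != 8)) -> (k = 2 or acc != -12)))) and ((not (s = 5)) -> ((3*s <= k - 7 or q > 9) and ((k <= 4 or acc != 8) -> (k = 2 or 3*k != -19)) and ((not (k <= 4 or acc != 8)) -> (k = 2 or acc != -12)))))) and ((not (2*k != -2 and s != 9)) -> ((acc + 2*m >= 5 -> (((3*acc <= 6 or acc != 8) -> (3*acc = 4 or 9*acc != -13)) and ((not (3*acc <= 6 or acc != 8)) -> (3*acc = 4 or acc != -12)))) and ((not (acc + 2*m >= 5)) -> (((k <= 6 or acc != 8) -> (k = 4 or 3*k != -13)) and ((not (k <= 6 or acc != 8)) -> (k = 4 or acc != -12))))))
Answer: WP = ((2*k != -2 and s != 9) -> ((s = 5 -> (((k <= 4 or acc != 8) -> (k = 2 or 3*k != -19)) and ((not (k <= 4 or acc != 8)) -> (k = 2 or acc != -12)))) and ((not (s = 5)) -> ((3*s <= k - 7 or q > 9) and ((k <= 4 or acc != 8) -> (k = 2 or 3*k != -19)) and ((not (k <= 4 or acc != 8)) -> (k = 2 or acc != -12)))))) and ((not (2*k != -2 and s != 9)) -> ((acc + 2*m >= 5 -> (((3*acc <= 6 or acc != 8) -> (3*acc = 4 or 9*acc != -13)) and ((not (3*acc <= 6 or acc != 8)) -> (3*acc = 4 or acc != -12)))) and ((not (acc + 2*m >= 5)) -> (((k <= 6 or acc != 8) -> (k = 4 or 3*k != -13)) and ((not (k <= 6 or acc != 8)) -> (k = 4 or acc != -12))))))


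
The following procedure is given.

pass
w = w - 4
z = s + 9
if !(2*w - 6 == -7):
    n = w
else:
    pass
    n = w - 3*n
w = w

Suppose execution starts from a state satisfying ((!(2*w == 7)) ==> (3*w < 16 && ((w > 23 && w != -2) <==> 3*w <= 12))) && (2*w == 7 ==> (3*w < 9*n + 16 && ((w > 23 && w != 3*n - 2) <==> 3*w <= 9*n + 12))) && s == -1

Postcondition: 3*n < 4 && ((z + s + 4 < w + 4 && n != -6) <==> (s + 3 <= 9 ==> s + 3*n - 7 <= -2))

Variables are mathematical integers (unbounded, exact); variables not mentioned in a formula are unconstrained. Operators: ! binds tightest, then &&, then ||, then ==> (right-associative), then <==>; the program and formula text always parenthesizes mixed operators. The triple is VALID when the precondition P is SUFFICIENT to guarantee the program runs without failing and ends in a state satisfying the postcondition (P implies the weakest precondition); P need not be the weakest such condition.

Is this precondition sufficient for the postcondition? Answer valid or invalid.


Working backward. After the program, the postcondition 3*n < 4 && ((z + s + 4 < w + 4 && n != -6) <==> (s + 3 <= 9 ==> s + 3*n - 7 <= -2)) must hold; in canonical form it is 3*n < 4 && ((s + z < w && n != -6) <==> (s <= 6 ==> 3*n + s <= 5)).
Before w := w: 3*n < 4 && ((s + z < w && n != -6) <==> (s <= 6 ==> 3*n + s <= 5))
Then branch requires 3*w < 4 && ((s + z < w && w != -6) <==> (s <= 6 ==> s + 3*w <= 5)); else branch requires 3*w < 9*n + 4 && ((s + z < w && w != 3*n - 6) <==> (s <= 6 ==> s + 3*w <= 9*n + 5)).
Before the if: ((!(2*w == -1)) ==> (3*w < 4 && ((s + z < w && w != -6) <==> (s <= 6 ==> s + 3*w <= 5)))) && (2*w == -1 ==> (3*w < 9*n + 4 && ((s + z < w && w != 3*n - 6) <==> (s <= 6 ==> s + 3*w <= 9*n + 5))))
Before z := s + 9: ((!(2*w == -1)) ==> (3*w < 4 && ((2*s < w - 9 && w != -6) <==> (s <= 6 ==> s + 3*w <= 5)))) && (2*w == -1 ==> (3*w < 9*n + 4 && ((2*s < w - 9 && w != 3*n - 6) <==> (s <= 6 ==> s + 3*w <= 9*n + 5))))
Before w := w - 4: ((!(2*w == 7)) ==> (3*w < 16 && ((2*s < w - 13 && w != -2) <==> (s <= 6 ==> s + 3*w <= 17)))) && (2*w == 7 ==> (3*w < 9*n + 16 && ((2*s < w - 13 && w != 3*n - 2) <==> (s <= 6 ==> s + 3*w <= 9*n + 17))))
Before skip: ((!(2*w == 7)) ==> (3*w < 16 && ((2*s < w - 13 && w != -2) <==> (s <= 6 ==> s + 3*w <= 17)))) && (2*w == 7 ==> (3*w < 9*n + 16 && ((2*s < w - 13 && w != 3*n - 2) <==> (s <= 6 ==> s + 3*w <= 9*n + 17))))
The weakest precondition is ((!(2*w == 7)) ==> (3*w < 16 && ((2*s < w - 13 && w != -2) <==> (s <= 6 ==> s + 3*w <= 17)))) && (2*w == 7 ==> (3*w < 9*n + 16 && ((2*s < w - 13 && w != 3*n - 2) <==> (s <= 6 ==> s + 3*w <= 9*n + 17)))).
Check whether ((!(2*w == 7)) ==> (3*w < 16 && ((w > 23 && w != -2) <==> 3*w <= 12))) && (2*w == 7 ==> (3*w < 9*n + 16 && ((w > 23 && w != 3*n - 2) <==> 3*w <= 9*n + 12))) && s == -1 implies it.
Countermodel: at the initial state n = 0, s = -1, w = 5, the precondition holds but the weakest precondition fails.
Answer: invalid
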